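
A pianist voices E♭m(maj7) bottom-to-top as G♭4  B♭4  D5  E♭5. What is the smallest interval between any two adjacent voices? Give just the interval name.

Adjacent intervals: G♭4→B♭4 = major third; B♭4→D5 = major third; D5→E♭5 = minor second.
The smallest is D5 to E♭5, a minor second (1 semitone).

minor 2nd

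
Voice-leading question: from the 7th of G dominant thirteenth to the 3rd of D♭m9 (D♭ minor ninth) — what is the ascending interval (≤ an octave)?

The 7th of G dominant thirteenth is F; the 3rd of D♭m9 (D♭ minor ninth) is F♭.
F up to F♭ is 11 semitones, a half step narrower than a perfect octave, so the interval is diminished.

diminished 8th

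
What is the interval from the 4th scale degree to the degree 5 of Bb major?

major second

Spelling Bb major: Bb C D Eb F G A.
The 4th scale degree is Eb and the scale degree 5 is F.
Counting 2 letters and 2 half steps from Eb gives a major second.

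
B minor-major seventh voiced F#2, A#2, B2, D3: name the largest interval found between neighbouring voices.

Adjacent intervals: F#2→A#2 = major third; A#2→B2 = minor second; B2→D3 = minor third.
The largest is F#2 to A#2, a major third (4 semitones).

major 3rd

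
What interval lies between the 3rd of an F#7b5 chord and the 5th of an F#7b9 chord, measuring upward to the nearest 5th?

minor 3rd

The 3rd of F#7b5 is A#; the 5th of F#7b9 is C#.
A# up to C# is 3 semitones, a half step narrower than a major third, so the interval is minor.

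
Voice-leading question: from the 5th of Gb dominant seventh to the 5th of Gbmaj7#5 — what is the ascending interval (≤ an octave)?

augmented unison

Gb dominant seventh has Db as its 5th, and Gbmaj7#5 has D as its 5th.
1 letter names make it a unison; at 1 semitone (a half step wider than perfect) the quality is augmented.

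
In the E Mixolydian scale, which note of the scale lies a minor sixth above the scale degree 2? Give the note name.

The scale is E F# G# A B C# D.
The scale degree 2 is F#; a minor sixth above that is D — scale degree 7.

D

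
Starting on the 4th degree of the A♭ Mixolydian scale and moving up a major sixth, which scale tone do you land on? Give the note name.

Bb

The scale is A♭ B♭ C D♭ E♭ F G♭.
The 4th degree is D♭; a major sixth above that is B♭ — scale degree 2.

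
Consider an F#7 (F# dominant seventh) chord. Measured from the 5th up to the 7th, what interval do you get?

F#7 is spelled F#-A#-C#-E.
5th = C#; 7th = E.
From C# to E: 3 semitones over a third = minor.

minor third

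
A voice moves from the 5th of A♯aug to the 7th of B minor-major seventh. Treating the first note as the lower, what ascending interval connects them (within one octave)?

The 5th of A♯aug is E𝄪; the 7th of B minor-major seventh is A♯.
From E𝄪 to A♯: 4 semitones over a fourth = diminished.

diminished fourth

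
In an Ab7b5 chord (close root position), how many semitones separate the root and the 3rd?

4

Ab7b5 (Ab dominant seventh flat five): Ab C Ebb Gb.
Ab to C is a major third: 4 semitones.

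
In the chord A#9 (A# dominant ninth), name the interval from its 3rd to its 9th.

m7

Spelling the chord: A#-C##-E#-G#-B#.
That puts C## below B#.
C## up to B# is 10 semitones, a half step narrower than a major seventh, so the interval is minor.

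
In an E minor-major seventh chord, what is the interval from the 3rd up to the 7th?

augmented fifth

Spelling the chord: E, G, B, D#.
The 3rd is G and the 7th is D#.
G up to D# is 8 semitones, a half step wider than a perfect fifth, so the interval is augmented.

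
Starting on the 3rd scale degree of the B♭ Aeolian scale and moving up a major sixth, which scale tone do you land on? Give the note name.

The scale is B♭ C D♭ E♭ F G♭ A♭.
The 3rd scale degree is D♭; a major sixth above that is B♭ — scale degree 1.

Bb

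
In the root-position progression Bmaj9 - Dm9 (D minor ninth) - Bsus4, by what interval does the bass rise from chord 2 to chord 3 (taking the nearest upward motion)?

The roots are D and B.
D up to B spans 6 letter names and 9 semitones — a major sixth.

major 6th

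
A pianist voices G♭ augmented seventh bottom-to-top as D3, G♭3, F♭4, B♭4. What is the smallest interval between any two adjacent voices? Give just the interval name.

Adjacent intervals: D3→G♭3 = diminished fourth; G♭3→F♭4 = minor seventh; F♭4→B♭4 = augmented fourth.
The smallest is D3 to G♭3, a diminished fourth (4 semitones).

diminished fourth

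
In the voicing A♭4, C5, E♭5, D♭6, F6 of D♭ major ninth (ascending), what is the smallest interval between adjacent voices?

minor third

Adjacent intervals: A♭4→C5 = major third; C5→E♭5 = minor third; E♭5→D♭6 = minor seventh; D♭6→F6 = major third.
The smallest is C5 to E♭5, a minor third (3 semitones).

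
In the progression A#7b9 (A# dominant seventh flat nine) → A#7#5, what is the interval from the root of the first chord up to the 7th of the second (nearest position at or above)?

m7

A#7b9 (A# dominant seventh flat nine) has A# as its root, and A#7#5 has G# as its 7th.
7 letter names make it a seventh; at 10 semitones (a half step narrower than major) the quality is minor.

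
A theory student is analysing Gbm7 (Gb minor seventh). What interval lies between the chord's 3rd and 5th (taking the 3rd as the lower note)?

major third

Spelling the chord: Gb, Bbb, Db, Fb.
3rd = Bbb; 5th = Db.
From Bbb to Db is 4 semitones, exactly the major third.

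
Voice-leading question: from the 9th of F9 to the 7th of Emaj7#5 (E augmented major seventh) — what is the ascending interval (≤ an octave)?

augmented fifth

F9 has G as its 9th, and Emaj7#5 (E augmented major seventh) has D♯ as its 7th.
From G to D♯: 8 semitones over a fifth = augmented.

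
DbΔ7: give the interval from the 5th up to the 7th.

M3

Dbmaj7 is spelled Db-F-Ab-C.
So we need the interval from Ab up to C.
Ab up to C spans 3 letter names and 4 semitones — a major third.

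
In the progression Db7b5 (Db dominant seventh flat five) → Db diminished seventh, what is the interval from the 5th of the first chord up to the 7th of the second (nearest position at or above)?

Db7b5 (Db dominant seventh flat five) has Abb as its 5th, and Db diminished seventh has Cbb as its 7th.
Abb up to Cbb is 3 semitones, a half step narrower than a major third, so the interval is minor.

m3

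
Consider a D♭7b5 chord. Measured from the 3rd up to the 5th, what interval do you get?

Spelling the chord: D♭-F-A𝄫-C♭.
So we need the interval from F up to A𝄫.
F up to A𝄫 is 2 semitones, a whole step narrower than a major third, so the interval is diminished.

diminished third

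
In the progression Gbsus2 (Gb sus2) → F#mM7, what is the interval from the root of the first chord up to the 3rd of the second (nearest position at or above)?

The root of Gbsus2 (Gb sus2) is Gb; the 3rd of F#mM7 is A.
Gb up to A is 3 semitones, a half step wider than a major second, so the interval is augmented.

A2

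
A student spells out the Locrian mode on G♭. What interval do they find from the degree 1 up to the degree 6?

G♭ locrian: G♭ A𝄫 B𝄫 C♭ D𝄫 E𝄫 F♭.
So we need the interval from G♭ up to E𝄫.
G♭ up to E𝄫 is 8 semitones, a half step narrower than a major sixth, so the interval is minor.

minor sixth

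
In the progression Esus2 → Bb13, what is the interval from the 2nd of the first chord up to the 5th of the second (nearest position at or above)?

Esus2 has F# as its 2nd, and Bb13 has F as its 5th.
8 letter names make it an octave; at 11 semitones (a half step narrower than perfect) the quality is diminished.

diminished 8th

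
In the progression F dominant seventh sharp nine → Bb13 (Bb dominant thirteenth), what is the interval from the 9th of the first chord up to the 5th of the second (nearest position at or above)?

The 9th of F dominant seventh sharp nine is G#; the 5th of Bb13 (Bb dominant thirteenth) is F.
7 letter names make it a seventh; at 9 semitones (a whole step narrower than major) the quality is diminished.

diminished seventh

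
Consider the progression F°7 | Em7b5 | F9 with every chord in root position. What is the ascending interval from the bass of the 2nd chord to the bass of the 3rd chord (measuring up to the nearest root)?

minor second

The roots are E and F.
E up to F is 1 semitone, a half step narrower than a major second, so the interval is minor.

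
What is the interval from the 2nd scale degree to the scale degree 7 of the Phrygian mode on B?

major sixth

Spelling the Phrygian mode on B: B C D E F# G A.
That puts C below A.
Counting 6 letters and 9 half steps from C gives a major sixth.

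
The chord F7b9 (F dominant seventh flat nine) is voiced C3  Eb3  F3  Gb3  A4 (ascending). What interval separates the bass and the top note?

M13

The outer voices are C3 and A4.
C up to A spans 13 letter names and 21 semitones — a major thirteenth.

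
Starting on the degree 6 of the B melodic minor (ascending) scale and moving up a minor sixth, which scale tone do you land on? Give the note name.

The scale is B C♯ D E F♯ G♯ A♯.
The degree 6 is G♯; a minor sixth above that is E — scale degree 4.

E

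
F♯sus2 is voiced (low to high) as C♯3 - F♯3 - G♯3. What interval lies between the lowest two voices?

Those voices are C♯3 and F♯3.
C♯ up to F♯ spans 4 letter names and 5 semitones — a perfect fourth.

perfect fourth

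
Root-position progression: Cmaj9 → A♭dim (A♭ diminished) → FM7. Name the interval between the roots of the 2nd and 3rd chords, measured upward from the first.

The roots are A♭ and F.
Counting 6 letters and 9 half steps from A♭ gives a major sixth.

major sixth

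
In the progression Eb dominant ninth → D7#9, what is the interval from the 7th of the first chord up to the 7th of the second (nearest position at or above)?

The 7th of Eb dominant ninth is Db; the 7th of D7#9 is C.
Db up to C spans 7 letter names and 11 semitones — a major seventh.

major seventh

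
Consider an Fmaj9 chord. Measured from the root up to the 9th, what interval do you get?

F major ninth is spelled F–A–C–E–G.
So we need the interval from F up to G.
Counting 9 letters and 14 half steps from F gives a major ninth.

major ninth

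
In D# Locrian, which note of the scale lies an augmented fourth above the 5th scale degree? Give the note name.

The scale is D# E F# G# A B C#.
The 5th scale degree is A; an augmented fourth above that is D# — scale degree 1.

D#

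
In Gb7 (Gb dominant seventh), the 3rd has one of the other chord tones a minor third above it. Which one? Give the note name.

Db

Gb7 is spelled Gb-Bb-Db-Fb.
The 3rd is Bb. A minor third above Bb is Db.
Db is the chord's 5th.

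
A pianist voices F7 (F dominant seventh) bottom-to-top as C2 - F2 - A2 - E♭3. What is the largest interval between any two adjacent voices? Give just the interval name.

diminished fifth

Adjacent intervals: C2→F2 = perfect fourth; F2→A2 = major third; A2→E♭3 = diminished fifth.
The largest is A2 to E♭3, a diminished fifth (6 semitones).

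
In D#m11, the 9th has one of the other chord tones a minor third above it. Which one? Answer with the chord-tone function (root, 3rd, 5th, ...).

D#m11 (D# minor eleventh) is spelled D# F# A# C# E# G#.
The 9th is E#. A minor third above E# is G#.
G# is the chord's 11th.

11th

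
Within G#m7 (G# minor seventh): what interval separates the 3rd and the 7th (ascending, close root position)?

perfect fifth

Spelling the chord: G#–B–D#–F#.
That puts B below F#.
Counting 5 letters and 7 half steps from B gives a perfect fifth.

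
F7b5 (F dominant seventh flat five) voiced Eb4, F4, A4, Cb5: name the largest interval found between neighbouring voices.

M3

Adjacent intervals: Eb4→F4 = major second; F4→A4 = major third; A4→Cb5 = diminished third.
The largest is F4 to A4, a major third (4 semitones).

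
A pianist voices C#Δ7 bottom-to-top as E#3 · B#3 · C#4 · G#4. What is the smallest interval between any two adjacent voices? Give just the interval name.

Adjacent intervals: E#3→B#3 = perfect fifth; B#3→C#4 = minor second; C#4→G#4 = perfect fifth.
The smallest is B#3 to C#4, a minor second (1 semitone).

minor second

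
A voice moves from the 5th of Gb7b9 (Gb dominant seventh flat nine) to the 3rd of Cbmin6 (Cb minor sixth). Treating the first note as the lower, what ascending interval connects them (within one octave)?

Gb7b9 (Gb dominant seventh flat nine) has Db as its 5th, and Cbmin6 (Cb minor sixth) has Ebb as its 3rd.
From Db to Ebb: 1 semitone over a second = minor.

minor 2nd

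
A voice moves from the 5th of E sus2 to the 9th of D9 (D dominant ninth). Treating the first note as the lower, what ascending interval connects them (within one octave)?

E sus2 has B as its 5th, and D9 (D dominant ninth) has E as its 9th.
Counting 4 letters and 5 half steps from B gives a perfect fourth.

perfect fourth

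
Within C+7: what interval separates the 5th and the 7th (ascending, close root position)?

The chord tones of C7#5 (C augmented seventh) are C E G♯ B♭.
That puts G♯ below B♭.
G♯ up to B♭ is 2 semitones, a whole step narrower than a major third, so the interval is diminished.

diminished third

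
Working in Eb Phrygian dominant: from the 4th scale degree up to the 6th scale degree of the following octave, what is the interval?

Spelling Eb Phrygian dominant: Eb Fb G Ab Bb Cb Db.
The 4th scale degree is Ab and the degree 6 (up an octave) is Cb.
10 letter names make it a tenth; at 15 semitones (a half step narrower than major) the quality is minor.

minor tenth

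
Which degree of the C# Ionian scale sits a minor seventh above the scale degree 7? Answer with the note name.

A#

The scale is C# D# E# F# G# A# B#.
The scale degree 7 is B#; a minor seventh above that is A# — scale degree 6.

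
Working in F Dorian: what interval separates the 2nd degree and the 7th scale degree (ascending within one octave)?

Spelling F Dorian: F G A♭ B♭ C D E♭.
So we need the interval from G up to E♭.
6 letter names make it a sixth; at 8 semitones (a half step narrower than major) the quality is minor.

minor 6th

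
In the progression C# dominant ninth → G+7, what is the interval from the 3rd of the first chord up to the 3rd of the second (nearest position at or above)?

diminished fifth

C# dominant ninth has E# as its 3rd, and G+7 has B as its 3rd.
5 letter names make it a fifth; at 6 semitones (a half step narrower than perfect) the quality is diminished.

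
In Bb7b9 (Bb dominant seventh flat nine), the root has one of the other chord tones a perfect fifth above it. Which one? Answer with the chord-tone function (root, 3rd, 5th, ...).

5th

Spelling the chord: Bb–D–F–Ab–Cb.
The root is Bb. A perfect fifth above Bb is F.
F is the chord's 5th.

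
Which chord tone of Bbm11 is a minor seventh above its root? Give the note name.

Spelling the chord: Bb–Db–F–Ab–C–Eb.
The root is Bb. A minor seventh above Bb is Ab.
Ab is the chord's 7th.

Ab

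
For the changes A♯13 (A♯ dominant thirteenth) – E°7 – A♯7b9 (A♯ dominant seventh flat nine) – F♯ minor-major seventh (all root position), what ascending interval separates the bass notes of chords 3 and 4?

The roots are A♯ and F♯.
From A♯ to F♯: 8 semitones over a sixth = minor.

minor sixth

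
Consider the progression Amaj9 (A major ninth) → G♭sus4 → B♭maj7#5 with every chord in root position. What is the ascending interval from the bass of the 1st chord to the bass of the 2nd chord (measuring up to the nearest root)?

diminished seventh

The roots are A and G♭.
From A to G♭: 9 semitones over a seventh = diminished.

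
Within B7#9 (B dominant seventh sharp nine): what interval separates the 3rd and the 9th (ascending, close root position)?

major seventh

B7#9 is spelled B D# F# A C##.
The 3rd is D# and the 9th is C##.
D# up to C## spans 7 letter names and 11 semitones — a major seventh.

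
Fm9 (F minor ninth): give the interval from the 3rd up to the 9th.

Spelling the chord: F, Ab, C, Eb, G.
3rd = Ab; 9th = G.
Ab up to G spans 7 letter names and 11 semitones — a major seventh.

major seventh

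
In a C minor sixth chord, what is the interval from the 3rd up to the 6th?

Spelling the chord: C–Eb–G–A.
The 3rd is Eb and the 6th is A.
From Eb to A: 6 semitones over a fourth = augmented.

augmented fourth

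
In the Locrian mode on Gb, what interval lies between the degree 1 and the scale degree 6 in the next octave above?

minor thirteenth

Gb locrian: Gb Abb Bbb Cb Dbb Ebb Fb.
The degree 1 is Gb and the degree 6 (up an octave) is Ebb.
13 letter names make it a thirteenth; at 20 semitones (a half step narrower than major) the quality is minor.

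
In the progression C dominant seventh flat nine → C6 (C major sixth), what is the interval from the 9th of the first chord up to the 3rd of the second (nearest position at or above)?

augmented second

C dominant seventh flat nine has D♭ as its 9th, and C6 (C major sixth) has E as its 3rd.
From D♭ to E: 3 semitones over a second = augmented.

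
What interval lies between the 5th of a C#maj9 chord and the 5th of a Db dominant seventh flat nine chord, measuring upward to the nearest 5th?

diminished second

C#maj9 has G# as its 5th, and Db dominant seventh flat nine has Ab as its 5th.
2 letter names make it a second; at 0 semitones (a whole step narrower than major) the quality is diminished.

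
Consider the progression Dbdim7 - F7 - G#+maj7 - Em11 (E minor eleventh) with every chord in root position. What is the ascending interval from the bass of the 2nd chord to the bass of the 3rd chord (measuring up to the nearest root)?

augmented second

The roots are F and G#.
From F to G#: 3 semitones over a second = augmented.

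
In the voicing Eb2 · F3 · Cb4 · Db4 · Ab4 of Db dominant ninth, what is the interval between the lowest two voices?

Those voices are Eb2 and F3.
Counting 9 letters and 14 half steps from Eb gives a major ninth.

major ninth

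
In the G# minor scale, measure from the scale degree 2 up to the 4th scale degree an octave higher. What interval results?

minor 10th

G# natural minor: G# A# B C# D# E F#.
So we need the interval from A# up to C#.
A# up to C# is 15 semitones, a half step narrower than a major tenth, so the interval is minor.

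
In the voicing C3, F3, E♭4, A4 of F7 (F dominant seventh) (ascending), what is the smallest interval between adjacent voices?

Adjacent intervals: C3→F3 = perfect fourth; F3→E♭4 = minor seventh; E♭4→A4 = augmented fourth.
The smallest is C3 to F3, a perfect fourth (5 semitones).

perfect fourth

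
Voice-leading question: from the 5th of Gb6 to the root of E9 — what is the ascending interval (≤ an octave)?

The 5th of Gb6 is Db; the root of E9 is E.
Db up to E is 3 semitones, a half step wider than a major second, so the interval is augmented.

augmented 2nd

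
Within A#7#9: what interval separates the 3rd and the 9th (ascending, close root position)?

major seventh

Spelling the chord: A#-C##-E#-G#-B##.
3rd = C##; 9th = B##.
From C## to B## is 11 semitones, exactly the major seventh.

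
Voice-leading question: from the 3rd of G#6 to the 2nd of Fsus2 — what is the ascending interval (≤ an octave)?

diminished sixth

G#6 has B# as its 3rd, and Fsus2 has G as its 2nd.
6 letter names make it a sixth; at 7 semitones (a whole step narrower than major) the quality is diminished.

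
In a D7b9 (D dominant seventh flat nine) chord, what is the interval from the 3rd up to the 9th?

d7

Spelling the chord: D-F#-A-C-Eb.
The 3rd is F# and the 9th is Eb.
F# up to Eb is 9 semitones, a whole step narrower than a major seventh, so the interval is diminished.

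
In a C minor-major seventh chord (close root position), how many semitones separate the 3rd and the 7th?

8

Spelling the chord: C, E♭, G, B.
E♭ to B is an augmented fifth: 8 semitones.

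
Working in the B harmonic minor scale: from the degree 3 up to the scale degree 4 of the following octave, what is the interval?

major ninth

The scale runs B C♯ D E F♯ G A♯.
So we need the interval from D up to E.
Counting 9 letters and 14 half steps from D gives a major ninth.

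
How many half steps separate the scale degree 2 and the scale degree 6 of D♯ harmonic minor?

The scale is D♯ E♯ F♯ G♯ A♯ B C𝄪.
E♯ up to B is a diminished fifth — 6 semitones.

6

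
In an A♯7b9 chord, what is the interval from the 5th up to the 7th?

minor third

A♯7b9: A♯-C𝄪-E♯-G♯-B.
The 5th is E♯ and the 7th is G♯.
From E♯ to G♯: 3 semitones over a third = minor.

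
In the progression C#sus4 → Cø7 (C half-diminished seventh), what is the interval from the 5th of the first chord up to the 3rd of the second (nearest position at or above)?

C#sus4 has G# as its 5th, and Cø7 (C half-diminished seventh) has Eb as its 3rd.
G# up to Eb is 7 semitones, a whole step narrower than a major sixth, so the interval is diminished.

d6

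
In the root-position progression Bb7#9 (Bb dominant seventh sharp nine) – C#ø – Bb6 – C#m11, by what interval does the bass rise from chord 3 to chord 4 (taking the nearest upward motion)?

augmented second

The roots are Bb and C#.
2 letter names make it a second; at 3 semitones (a half step wider than major) the quality is augmented.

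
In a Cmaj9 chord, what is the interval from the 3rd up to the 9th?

Spelling the chord: C-E-G-B-D.
So we need the interval from E up to D.
7 letter names make it a seventh; at 10 semitones (a half step narrower than major) the quality is minor.

m7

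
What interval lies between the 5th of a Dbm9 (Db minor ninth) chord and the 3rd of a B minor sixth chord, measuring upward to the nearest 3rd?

augmented fourth

Dbm9 (Db minor ninth) has Ab as its 5th, and B minor sixth has D as its 3rd.
Ab up to D is 6 semitones, a half step wider than a perfect fourth, so the interval is augmented.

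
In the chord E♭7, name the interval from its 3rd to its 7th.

E♭ dominant seventh: E♭-G-B♭-D♭.
That puts G below D♭.
G up to D♭ is 6 semitones, a half step narrower than a perfect fifth, so the interval is diminished.

diminished fifth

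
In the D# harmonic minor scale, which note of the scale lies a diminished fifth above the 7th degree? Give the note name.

G#

The scale is D# E# F# G# A# B C##.
The 7th degree is C##; a diminished fifth above that is G# — scale degree 4.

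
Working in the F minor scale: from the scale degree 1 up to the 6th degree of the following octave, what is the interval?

minor thirteenth

Spelling the F minor scale: F G Ab Bb C Db Eb.
That puts F below Db.
F up to Db is 20 semitones, a half step narrower than a major thirteenth, so the interval is minor.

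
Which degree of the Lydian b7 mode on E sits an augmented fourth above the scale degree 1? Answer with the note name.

The scale is E F# G# A# B C# D.
The scale degree 1 is E; an augmented fourth above that is A# — scale degree 4.

A#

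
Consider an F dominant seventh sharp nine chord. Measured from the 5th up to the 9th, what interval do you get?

augmented fifth

F7#9: F, A, C, Eb, G#.
5th = C; 9th = G#.
5 letter names make it a fifth; at 8 semitones (a half step wider than perfect) the quality is augmented.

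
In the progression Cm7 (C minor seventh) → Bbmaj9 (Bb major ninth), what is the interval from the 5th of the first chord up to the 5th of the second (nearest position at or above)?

m7

Cm7 (C minor seventh) has G as its 5th, and Bbmaj9 (Bb major ninth) has F as its 5th.
From G to F: 10 semitones over a seventh = minor.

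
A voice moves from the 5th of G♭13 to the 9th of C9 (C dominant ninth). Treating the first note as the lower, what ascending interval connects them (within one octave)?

The 5th of G♭13 is D♭; the 9th of C9 (C dominant ninth) is D.
D♭ up to D is 1 semitone, a half step wider than a perfect unison, so the interval is augmented.

augmented unison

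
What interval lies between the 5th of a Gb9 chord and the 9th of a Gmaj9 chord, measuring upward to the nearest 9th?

A5

Gb9 has Db as its 5th, and Gmaj9 has A as its 9th.
From Db to A: 8 semitones over a fifth = augmented.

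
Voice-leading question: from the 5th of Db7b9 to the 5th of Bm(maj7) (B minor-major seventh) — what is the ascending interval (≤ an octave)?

Db7b9 has Ab as its 5th, and Bm(maj7) (B minor-major seventh) has F# as its 5th.
6 letter names make it a sixth; at 10 semitones (a half step wider than major) the quality is augmented.

augmented sixth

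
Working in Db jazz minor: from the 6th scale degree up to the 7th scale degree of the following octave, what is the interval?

major 9th

Spelling Db jazz minor: Db Eb Fb Gb Ab Bb C.
The 6th scale degree is Bb and the 7th scale degree (up an octave) is C.
From Bb to C is 14 semitones, exactly the major ninth.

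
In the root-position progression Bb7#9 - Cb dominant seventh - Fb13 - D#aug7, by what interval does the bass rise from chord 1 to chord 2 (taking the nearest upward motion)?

The roots are Bb and Cb.
2 letter names make it a second; at 1 semitone (a half step narrower than major) the quality is minor.

m2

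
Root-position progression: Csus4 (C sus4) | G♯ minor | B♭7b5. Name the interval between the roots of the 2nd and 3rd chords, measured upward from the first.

diminished third

The roots are G♯ and B♭.
3 letter names make it a third; at 2 semitones (a whole step narrower than major) the quality is diminished.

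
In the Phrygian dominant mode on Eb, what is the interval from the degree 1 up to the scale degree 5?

perfect fifth

Spelling the Phrygian dominant mode on Eb: Eb Fb G Ab Bb Cb Db.
So we need the interval from Eb up to Bb.
From Eb to Bb is 7 semitones, exactly the perfect fifth.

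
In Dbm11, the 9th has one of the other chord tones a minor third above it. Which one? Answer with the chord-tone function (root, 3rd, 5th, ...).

11th

Dbm11 is spelled Db Fb Ab Cb Eb Gb.
The 9th is Eb. A minor third above Eb is Gb.
Gb is the chord's 11th.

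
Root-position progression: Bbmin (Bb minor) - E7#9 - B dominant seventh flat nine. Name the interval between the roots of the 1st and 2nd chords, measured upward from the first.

augmented 4th

The roots are Bb and E.
From Bb to E: 6 semitones over a fourth = augmented.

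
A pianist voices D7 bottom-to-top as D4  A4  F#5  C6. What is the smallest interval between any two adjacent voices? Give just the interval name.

Adjacent intervals: D4→A4 = perfect fifth; A4→F#5 = major sixth; F#5→C6 = diminished fifth.
The smallest is F#5 to C6, a diminished fifth (6 semitones).

diminished fifth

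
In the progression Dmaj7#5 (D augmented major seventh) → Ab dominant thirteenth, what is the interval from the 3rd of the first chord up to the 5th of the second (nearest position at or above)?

Dmaj7#5 (D augmented major seventh) has F# as its 3rd, and Ab dominant thirteenth has Eb as its 5th.
From F# to Eb: 9 semitones over a seventh = diminished.

diminished seventh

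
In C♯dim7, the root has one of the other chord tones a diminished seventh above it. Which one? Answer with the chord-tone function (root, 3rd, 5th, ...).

C♯dim7: C♯, E, G, B♭.
The root is C♯. A diminished seventh above C♯ is B♭.
B♭ is the chord's 7th.

7th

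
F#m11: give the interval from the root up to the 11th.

perfect eleventh

F#m11 is spelled F# A C# E G# B.
Root = F#; 11th = B.
From F# to B is 17 semitones, exactly the perfect eleventh.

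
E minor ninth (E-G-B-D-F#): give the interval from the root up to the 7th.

Root = E; 7th = D.
7 letter names make it a seventh; at 10 semitones (a half step narrower than major) the quality is minor.

minor seventh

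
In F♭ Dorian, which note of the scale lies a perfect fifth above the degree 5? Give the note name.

Gb

The scale is F♭ G♭ A𝄫 B𝄫 C♭ D♭ E𝄫.
The degree 5 is C♭; a perfect fifth above that is G♭ — scale degree 2.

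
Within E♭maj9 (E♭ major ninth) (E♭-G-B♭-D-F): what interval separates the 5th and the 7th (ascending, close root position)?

major third

So we need the interval from B♭ up to D.
B♭ up to D spans 3 letter names and 4 semitones — a major third.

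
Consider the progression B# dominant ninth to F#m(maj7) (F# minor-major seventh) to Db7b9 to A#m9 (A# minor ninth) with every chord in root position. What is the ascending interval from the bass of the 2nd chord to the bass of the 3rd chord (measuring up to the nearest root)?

diminished sixth

The roots are F# and Db.
6 letter names make it a sixth; at 7 semitones (a whole step narrower than major) the quality is diminished.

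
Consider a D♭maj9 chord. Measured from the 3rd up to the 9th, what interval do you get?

minor seventh

Spelling the chord: D♭–F–A♭–C–E♭.
The 3rd is F and the 9th is E♭.
F up to E♭ is 10 semitones, a half step narrower than a major seventh, so the interval is minor.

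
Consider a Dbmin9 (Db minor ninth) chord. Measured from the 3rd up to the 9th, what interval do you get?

major 7th

Spelling the chord: Db, Fb, Ab, Cb, Eb.
The 3rd is Fb and the 9th is Eb.
From Fb to Eb is 11 semitones, exactly the major seventh.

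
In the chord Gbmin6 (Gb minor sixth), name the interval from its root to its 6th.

major sixth

Gbm6 is spelled Gb Bbb Db Eb.
Root = Gb; 6th = Eb.
From Gb to Eb is 9 semitones, exactly the major sixth.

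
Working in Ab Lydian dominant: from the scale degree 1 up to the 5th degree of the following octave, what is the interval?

The scale runs Ab Bb C D Eb F Gb.
The scale degree 1 is Ab and the 5th scale degree (up an octave) is Eb.
Ab up to Eb spans 12 letter names and 19 semitones — a perfect twelfth.

perfect 12th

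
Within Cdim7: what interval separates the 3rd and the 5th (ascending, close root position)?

C°7 (C diminished seventh): C E♭ G♭ B𝄫.
So we need the interval from E♭ up to G♭.
From E♭ to G♭: 3 semitones over a third = minor.

minor 3rd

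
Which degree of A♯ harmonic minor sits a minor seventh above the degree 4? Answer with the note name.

C#

The scale is A♯ B♯ C♯ D♯ E♯ F♯ G𝄪.
The degree 4 is D♯; a minor seventh above that is C♯ — scale degree 3.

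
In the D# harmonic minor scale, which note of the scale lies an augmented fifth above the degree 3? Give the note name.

The scale is D# E# F# G# A# B C##.
The degree 3 is F#; an augmented fifth above that is C## — scale degree 7.

C##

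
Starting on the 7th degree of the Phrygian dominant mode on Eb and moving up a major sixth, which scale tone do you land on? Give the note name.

The scale is Eb Fb G Ab Bb Cb Db.
The 7th degree is Db; a major sixth above that is Bb — scale degree 5.

Bb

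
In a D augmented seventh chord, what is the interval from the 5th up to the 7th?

d3

Spelling the chord: D, F#, A#, C.
The 5th is A# and the 7th is C.
A# up to C is 2 semitones, a whole step narrower than a major third, so the interval is diminished.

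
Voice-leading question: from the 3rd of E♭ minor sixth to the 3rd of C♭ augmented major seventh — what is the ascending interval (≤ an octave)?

The 3rd of E♭ minor sixth is G♭; the 3rd of C♭ augmented major seventh is E♭.
G♭ up to E♭ spans 6 letter names and 9 semitones — a major sixth.

major sixth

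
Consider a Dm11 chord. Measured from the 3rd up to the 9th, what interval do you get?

Dm11 is spelled D, F, A, C, E, G.
3rd = F; 9th = E.
From F to E is 11 semitones, exactly the major seventh.

major 7th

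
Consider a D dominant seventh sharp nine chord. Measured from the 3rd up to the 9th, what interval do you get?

Spelling the chord: D, F♯, A, C, E♯.
That puts F♯ below E♯.
From F♯ to E♯ is 11 semitones, exactly the major seventh.

M7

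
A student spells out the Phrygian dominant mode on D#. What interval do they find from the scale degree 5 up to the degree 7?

minor third

Spelling the Phrygian dominant mode on D#: D# E F## G# A# B C#.
That puts A# below C#.
From A# to C#: 3 semitones over a third = minor.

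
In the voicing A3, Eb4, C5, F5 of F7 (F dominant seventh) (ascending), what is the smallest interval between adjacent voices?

perfect fourth

Adjacent intervals: A3→Eb4 = diminished fifth; Eb4→C5 = major sixth; C5→F5 = perfect fourth.
The smallest is C5 to F5, a perfect fourth (5 semitones).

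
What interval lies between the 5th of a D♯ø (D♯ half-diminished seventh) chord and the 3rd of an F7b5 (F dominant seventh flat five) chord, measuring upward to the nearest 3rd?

perfect unison

The 5th of D♯ø (D♯ half-diminished seventh) is A; the 3rd of F7b5 (F dominant seventh flat five) is A.
Counting 1 letters and 0 half steps from A gives a perfect unison.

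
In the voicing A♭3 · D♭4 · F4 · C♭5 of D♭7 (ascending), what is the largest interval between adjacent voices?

diminished fifth

Adjacent intervals: A♭3→D♭4 = perfect fourth; D♭4→F4 = major third; F4→C♭5 = diminished fifth.
The largest is F4 to C♭5, a diminished fifth (6 semitones).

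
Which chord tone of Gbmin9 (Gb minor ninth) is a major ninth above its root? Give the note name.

Ab

The chord tones of Gbm9 are Gb–Bbb–Db–Fb–Ab.
The root is Gb. A major ninth above Gb is Ab.
Ab is the chord's 9th.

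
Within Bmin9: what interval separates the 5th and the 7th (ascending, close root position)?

Bm9 (B minor ninth) is spelled B, D, F#, A, C#.
5th = F#; 7th = A.
3 letter names make it a third; at 3 semitones (a half step narrower than major) the quality is minor.

minor third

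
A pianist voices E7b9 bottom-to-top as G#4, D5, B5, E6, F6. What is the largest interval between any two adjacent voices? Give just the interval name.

Adjacent intervals: G#4→D5 = diminished fifth; D5→B5 = major sixth; B5→E6 = perfect fourth; E6→F6 = minor second.
The largest is D5 to B5, a major sixth (9 semitones).

major sixth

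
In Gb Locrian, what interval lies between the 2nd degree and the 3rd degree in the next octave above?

M9

Gb locrian: Gb Abb Bbb Cb Dbb Ebb Fb.
That puts Abb below Bbb.
Abb up to Bbb spans 9 letter names and 14 semitones — a major ninth.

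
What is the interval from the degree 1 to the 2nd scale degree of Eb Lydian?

Spelling Eb Lydian: Eb F G A Bb C D.
That puts Eb below F.
Counting 2 letters and 2 half steps from Eb gives a major second.

major 2nd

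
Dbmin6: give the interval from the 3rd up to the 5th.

major 3rd

Spelling the chord: Db Fb Ab Bb.
The 3rd is Fb and the 5th is Ab.
Counting 3 letters and 4 half steps from Fb gives a major third.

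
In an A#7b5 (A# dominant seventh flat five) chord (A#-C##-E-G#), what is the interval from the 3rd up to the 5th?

The 3rd is C## and the 5th is E.
From C## to E: 2 semitones over a third = diminished.

diminished third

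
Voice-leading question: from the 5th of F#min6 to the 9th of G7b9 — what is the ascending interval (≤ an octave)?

F#min6 has C# as its 5th, and G7b9 has Ab as its 9th.
C# up to Ab is 7 semitones, a whole step narrower than a major sixth, so the interval is diminished.

d6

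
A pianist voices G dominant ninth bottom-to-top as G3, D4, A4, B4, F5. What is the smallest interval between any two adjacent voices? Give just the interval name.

major 2nd

Adjacent intervals: G3→D4 = perfect fifth; D4→A4 = perfect fifth; A4→B4 = major second; B4→F5 = diminished fifth.
The smallest is A4 to B4, a major second (2 semitones).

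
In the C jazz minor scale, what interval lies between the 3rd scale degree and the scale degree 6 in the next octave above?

Spelling the C jazz minor scale: C D E♭ F G A B.
That puts E♭ below A.
11 letter names make it an eleventh; at 18 semitones (a half step wider than perfect) the quality is augmented.

augmented 11th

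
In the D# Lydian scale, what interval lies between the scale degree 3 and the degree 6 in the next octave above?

The scale runs D# E# F## G## A# B# C##.
That puts F## below B#.
From F## to B# is 17 semitones, exactly the perfect eleventh.

perfect 11th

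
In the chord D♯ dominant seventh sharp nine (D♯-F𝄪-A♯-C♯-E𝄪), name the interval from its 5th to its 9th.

The 5th is A♯ and the 9th is E𝄪.
From A♯ to E𝄪: 8 semitones over a fifth = augmented.

augmented fifth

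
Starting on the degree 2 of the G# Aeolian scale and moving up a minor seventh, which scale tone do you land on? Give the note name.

The scale is G# A# B C# D# E F#.
The degree 2 is A#; a minor seventh above that is G# — scale degree 1.

G#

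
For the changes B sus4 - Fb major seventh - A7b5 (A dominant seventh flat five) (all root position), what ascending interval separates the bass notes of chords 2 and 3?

augmented third

The roots are Fb and A.
3 letter names make it a third; at 5 semitones (a half step wider than major) the quality is augmented.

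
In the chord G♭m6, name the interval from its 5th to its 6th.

major second

G♭min6 (G♭ minor sixth): G♭-B𝄫-D♭-E♭.
The 5th is D♭ and the 6th is E♭.
D♭ up to E♭ spans 2 letter names and 2 semitones — a major second.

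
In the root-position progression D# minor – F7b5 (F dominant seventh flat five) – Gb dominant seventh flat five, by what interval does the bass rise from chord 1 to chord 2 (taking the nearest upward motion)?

diminished 3rd

The roots are D# and F.
D# up to F is 2 semitones, a whole step narrower than a major third, so the interval is diminished.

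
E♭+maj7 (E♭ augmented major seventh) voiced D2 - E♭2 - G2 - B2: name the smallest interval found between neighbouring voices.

minor 2nd

Adjacent intervals: D2→E♭2 = minor second; E♭2→G2 = major third; G2→B2 = major third.
The smallest is D2 to E♭2, a minor second (1 semitone).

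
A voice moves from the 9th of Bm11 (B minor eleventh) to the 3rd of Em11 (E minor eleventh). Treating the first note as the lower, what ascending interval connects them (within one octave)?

The 9th of Bm11 (B minor eleventh) is C♯; the 3rd of Em11 (E minor eleventh) is G.
From C♯ to G: 6 semitones over a fifth = diminished.

diminished fifth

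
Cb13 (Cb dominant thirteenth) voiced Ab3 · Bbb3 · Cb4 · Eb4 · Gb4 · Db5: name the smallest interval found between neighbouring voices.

minor second

Adjacent intervals: Ab3→Bbb3 = minor second; Bbb3→Cb4 = major second; Cb4→Eb4 = major third; Eb4→Gb4 = minor third; Gb4→Db5 = perfect fifth.
The smallest is Ab3 to Bbb3, a minor second (1 semitone).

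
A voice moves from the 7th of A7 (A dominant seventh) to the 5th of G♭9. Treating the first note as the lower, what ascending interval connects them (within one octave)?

diminished 5th

A7 (A dominant seventh) has G as its 7th, and G♭9 has D♭ as its 5th.
G up to D♭ is 6 semitones, a half step narrower than a perfect fifth, so the interval is diminished.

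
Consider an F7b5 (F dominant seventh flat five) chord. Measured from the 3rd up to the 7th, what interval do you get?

Spelling the chord: F, A, C♭, E♭.
So we need the interval from A up to E♭.
From A to E♭: 6 semitones over a fifth = diminished.
This 3–7 tritone is the characteristic tension at the heart of the dominant sound.

diminished 5th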